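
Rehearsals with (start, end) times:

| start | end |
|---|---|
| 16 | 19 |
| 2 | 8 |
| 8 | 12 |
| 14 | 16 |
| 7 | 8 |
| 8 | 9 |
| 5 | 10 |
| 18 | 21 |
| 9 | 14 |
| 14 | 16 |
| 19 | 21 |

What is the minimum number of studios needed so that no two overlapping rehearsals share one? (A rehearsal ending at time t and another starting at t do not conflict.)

Count concurrent intervals with a sweep; the peak is the room count.
starts: [2, 5, 7, 8, 8, 9, 14, 14, 16, 18, 19]
ends:   [8, 8, 9, 10, 12, 14, 16, 16, 19, 21, 21]
s2→1 s5→2 s7→3  — peak 3.

3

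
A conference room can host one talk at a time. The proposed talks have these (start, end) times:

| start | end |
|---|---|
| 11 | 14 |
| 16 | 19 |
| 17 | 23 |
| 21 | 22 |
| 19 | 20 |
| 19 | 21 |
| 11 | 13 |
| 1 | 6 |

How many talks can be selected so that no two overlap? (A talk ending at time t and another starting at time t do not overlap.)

5

Sorted by end: (1,6)  (11,13)  (11,14)  (16,19)  (19,20)  (19,21)  (21,22)  (17,23)
take (1,6); take (11,13); take (16,19); take (19,20); take (21,22).
Selected 5 talks.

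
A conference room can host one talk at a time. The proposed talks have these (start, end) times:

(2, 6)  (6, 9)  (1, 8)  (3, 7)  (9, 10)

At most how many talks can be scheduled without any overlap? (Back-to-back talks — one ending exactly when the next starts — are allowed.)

Greedy by earliest finish: after sorting by end time, pick each interval compatible with the last pick.
By end time: (2,6), (3,7), (1,8), (6,9), (9,10).
Pick (2,6); next start ≥ 6 → (6,9); next start ≥ 9 → (9,10).
Selected 3 talks.

3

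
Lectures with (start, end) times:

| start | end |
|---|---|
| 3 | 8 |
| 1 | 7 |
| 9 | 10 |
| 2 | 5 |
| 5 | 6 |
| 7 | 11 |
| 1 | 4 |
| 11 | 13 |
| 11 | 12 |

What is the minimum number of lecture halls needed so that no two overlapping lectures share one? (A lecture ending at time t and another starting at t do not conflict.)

4

Count concurrent intervals with a sweep; the peak is the room count.
Events (time:±→running): 1:+→1 1:+→2 2:+→3 3:+→4 … peak 4.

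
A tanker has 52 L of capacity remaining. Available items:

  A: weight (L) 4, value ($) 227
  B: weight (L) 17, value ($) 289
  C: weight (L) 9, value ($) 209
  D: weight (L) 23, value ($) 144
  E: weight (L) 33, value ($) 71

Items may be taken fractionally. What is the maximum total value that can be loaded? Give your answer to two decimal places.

Ratios (sorted): A 56.75, C 23.22, B 17.00, D 6.26, E 2.15
take A (4 @ 227); take C (9 @ 209); take B (17 @ 289); take 22/23 of D → 137.74. Capacity used 52/52.
Total value = 862.74

862.74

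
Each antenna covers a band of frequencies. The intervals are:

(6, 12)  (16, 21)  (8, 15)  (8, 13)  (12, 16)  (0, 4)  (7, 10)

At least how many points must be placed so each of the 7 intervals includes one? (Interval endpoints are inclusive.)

Process intervals by earliest right end; each time one isn't hit yet, stab at its right endpoint.
By right end: [0,4]  [7,10]  [6,12]  [8,13]  [8,15]  [12,16]  [16,21]
[0,4] uncovered → point at 4; [7,10] uncovered → point at 10; [12,16] uncovered → point at 16.
Points: 4, 10, 16 (3 total).

3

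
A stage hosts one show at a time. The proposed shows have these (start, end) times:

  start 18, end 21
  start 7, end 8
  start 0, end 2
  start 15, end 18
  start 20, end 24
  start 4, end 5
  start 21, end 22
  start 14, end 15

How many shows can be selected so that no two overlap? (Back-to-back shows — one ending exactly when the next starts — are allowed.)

Greedy by earliest finish: after sorting by end time, pick each interval compatible with the last pick.
By end time: (0,2), (4,5), (7,8), (14,15), (15,18), (18,21), (21,22), (20,24).
Pick (0,2); next start ≥ 2 → (4,5); next start ≥ 5 → (7,8); next start ≥ 8 → (14,15); next start ≥ 15 → (15,18); next start ≥ 18 → (18,21); next start ≥ 21 → (21,22).
Selected 7 shows.

7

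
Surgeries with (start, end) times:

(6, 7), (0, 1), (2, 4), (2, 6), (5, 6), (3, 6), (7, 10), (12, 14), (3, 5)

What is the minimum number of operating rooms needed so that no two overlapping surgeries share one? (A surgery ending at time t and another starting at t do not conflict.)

4

starts: [0, 2, 2, 3, 3, 5, 6, 7, 12]
ends:   [1, 4, 5, 6, 6, 6, 7, 10, 14]
s0→1 e1→0 s2→1 s2→2 s3→3 s3→4  — peak 4.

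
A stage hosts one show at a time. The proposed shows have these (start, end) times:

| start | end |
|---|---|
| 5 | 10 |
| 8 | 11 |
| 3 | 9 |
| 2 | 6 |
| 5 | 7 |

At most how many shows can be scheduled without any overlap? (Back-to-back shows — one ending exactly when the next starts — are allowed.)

2

Sort by end time and greedily take each interval whose start is ≥ the last chosen end.
By end time: (2,6), (5,7), (3,9), (5,10), (8,11).
Pick (2,6); next start ≥ 6 → (8,11).
Selected 2 shows.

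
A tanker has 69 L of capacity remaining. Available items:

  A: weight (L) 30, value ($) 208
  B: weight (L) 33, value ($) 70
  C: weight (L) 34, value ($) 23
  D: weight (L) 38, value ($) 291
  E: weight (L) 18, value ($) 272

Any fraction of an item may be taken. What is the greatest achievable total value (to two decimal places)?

653.13

Sort by value per unit weight and fill in that order.
Order: E (272/18=15.11) > D (291/38=7.66) > A (208/30=6.93) > B (70/33=2.12) > C (23/34=0.68)
Fill: take E (18 @ 272) → take D (38 @ 291) → take 13/30 of A → 90.13; 69/69 used.
Total value = 653.13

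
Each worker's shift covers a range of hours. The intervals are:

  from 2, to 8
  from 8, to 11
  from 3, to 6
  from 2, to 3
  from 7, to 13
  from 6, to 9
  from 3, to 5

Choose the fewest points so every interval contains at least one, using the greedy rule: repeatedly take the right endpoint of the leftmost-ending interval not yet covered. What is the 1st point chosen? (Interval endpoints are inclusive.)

Process intervals by earliest right end; each time one isn't hit yet, stab at its right endpoint.
Sorted: [2,3] [3,5] [3,6] [2,8] [6,9] [8,11] [7,13]
{[2,3],[3,5],[3,6],[2,8]} hit by 3; {[6,9],[8,11],[7,13]} hit by 9.
Points: 3, 9 (2 total).

3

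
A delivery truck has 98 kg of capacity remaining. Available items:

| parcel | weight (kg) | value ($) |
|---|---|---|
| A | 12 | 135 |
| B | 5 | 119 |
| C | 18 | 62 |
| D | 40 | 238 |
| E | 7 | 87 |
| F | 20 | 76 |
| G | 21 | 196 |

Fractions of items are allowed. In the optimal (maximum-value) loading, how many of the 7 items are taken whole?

5

Greedy by value/weight ratio, highest first.
Ratios (sorted): B 23.80, E 12.43, A 11.25, G 9.33, D 5.95, F 3.80, C 3.44
take B (5 @ 119); take E (7 @ 87); take A (12 @ 135); take G (21 @ 196); take D (40 @ 238); take 13/20 of F → 49.40. Capacity used 98/98.
5 item(s) taken whole; one partial (take 13/20 of F).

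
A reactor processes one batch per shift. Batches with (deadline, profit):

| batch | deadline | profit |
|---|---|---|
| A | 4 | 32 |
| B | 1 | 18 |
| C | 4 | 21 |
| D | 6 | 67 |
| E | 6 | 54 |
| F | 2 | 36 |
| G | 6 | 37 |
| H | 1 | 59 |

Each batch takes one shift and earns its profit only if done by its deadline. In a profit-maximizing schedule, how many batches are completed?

Sort by profit descending; place each in the latest free slot ≤ its deadline.
Profit order: D=67 H=59 E=54 G=37 F=36 A=32 C=21 B=18
Assign: D→slot 6, H→slot 1, E→slot 5, G→slot 4, F→slot 2, A→slot 3, C skipped, B skipped.
Slots: [1:H] [2:F] [3:A] [4:G] [5:E] [6:D]
6 of 8 scheduled.

6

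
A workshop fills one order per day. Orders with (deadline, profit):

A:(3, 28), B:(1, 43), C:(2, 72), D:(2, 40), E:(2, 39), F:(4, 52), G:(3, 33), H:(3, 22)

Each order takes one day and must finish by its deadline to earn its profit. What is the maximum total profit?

Take jobs in profit order; each goes to the latest open slot no later than its deadline.
By profit: C(d2,72), F(d4,52), B(d1,43), D(d2,40), E(d2,39), G(d3,33), A(d3,28), H(d3,22)
C→slot 2; F→slot 4; B→slot 1; D skipped; E skipped; G→slot 3; A skipped; H skipped.
Profit = 43 + 72 + 33 + 52 = 200

200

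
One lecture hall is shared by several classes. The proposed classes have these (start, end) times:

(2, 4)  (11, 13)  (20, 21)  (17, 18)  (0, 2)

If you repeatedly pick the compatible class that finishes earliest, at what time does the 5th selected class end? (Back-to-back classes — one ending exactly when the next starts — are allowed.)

21

Sort by end time and greedily take each interval whose start is ≥ the last chosen end.
By end time: (0,2), (2,4), (11,13), (17,18), (20,21).
Pick (0,2); next start ≥ 2 → (2,4); next start ≥ 4 → (11,13); next start ≥ 13 → (17,18); next start ≥ 18 → (20,21).
Selected: (0,2) (2,4) (11,13) (17,18) (20,21)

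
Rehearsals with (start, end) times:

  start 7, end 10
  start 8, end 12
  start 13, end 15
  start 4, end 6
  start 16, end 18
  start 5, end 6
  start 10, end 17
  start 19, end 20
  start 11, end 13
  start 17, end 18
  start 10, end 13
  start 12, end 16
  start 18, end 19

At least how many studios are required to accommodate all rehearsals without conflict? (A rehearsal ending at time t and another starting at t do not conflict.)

4

The answer is the maximum number of intervals overlapping at any instant.
Events (time:±→running): 4:+→1 5:+→2 6:-→1 6:-→0 7:+→1 8:+→2 10:-→1 10:+→2 10:+→3 11:+→4 … peak 4.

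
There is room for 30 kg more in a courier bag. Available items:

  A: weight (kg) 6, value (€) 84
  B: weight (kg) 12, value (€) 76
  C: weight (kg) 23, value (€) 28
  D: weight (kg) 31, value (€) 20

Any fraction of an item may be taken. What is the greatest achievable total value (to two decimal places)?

Order: A (84/6=14.00) > B (76/12=6.33) > C (28/23=1.22) > D (20/31=0.65)
Fill: take A (6 @ 84) → take B (12 @ 76) → take 12/23 of C → 14.61; 30/30 used.
Total value = 174.61

174.61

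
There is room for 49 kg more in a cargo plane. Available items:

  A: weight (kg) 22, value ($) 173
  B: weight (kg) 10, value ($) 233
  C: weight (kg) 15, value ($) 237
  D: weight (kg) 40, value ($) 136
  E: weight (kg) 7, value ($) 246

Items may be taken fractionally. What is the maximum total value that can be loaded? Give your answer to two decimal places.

849.68

Greedy by value/weight ratio, highest first.
Order: E (246/7=35.14) > B (233/10=23.30) > C (237/15=15.80) > A (173/22=7.86) > D (136/40=3.40)
Fill: take E (7 @ 246) → take B (10 @ 233) → take C (15 @ 237) → take 17/22 of A → 133.68; 49/49 used.
Total value = 849.68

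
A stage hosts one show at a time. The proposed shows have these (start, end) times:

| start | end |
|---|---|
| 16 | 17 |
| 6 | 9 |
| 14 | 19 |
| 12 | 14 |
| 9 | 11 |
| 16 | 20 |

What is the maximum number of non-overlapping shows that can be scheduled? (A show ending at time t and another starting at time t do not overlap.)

Sorted by end: (6,9)  (9,11)  (12,14)  (16,17)  (14,19)  (16,20)
take (6,9); take (9,11); take (12,14); take (16,17); skip (14,19); skip (16,20).
Selected 4 shows.

4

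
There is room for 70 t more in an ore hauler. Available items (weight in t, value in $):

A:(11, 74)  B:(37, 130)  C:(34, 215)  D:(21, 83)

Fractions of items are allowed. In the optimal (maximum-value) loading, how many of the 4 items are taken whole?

3

Ratios (sorted): A 6.73, C 6.32, D 3.95, B 3.51
take A (11 @ 74); take C (34 @ 215); take D (21 @ 83); take 4/37 of B → 14.05. Capacity used 70/70.
3 item(s) taken whole; one partial (take 4/37 of B).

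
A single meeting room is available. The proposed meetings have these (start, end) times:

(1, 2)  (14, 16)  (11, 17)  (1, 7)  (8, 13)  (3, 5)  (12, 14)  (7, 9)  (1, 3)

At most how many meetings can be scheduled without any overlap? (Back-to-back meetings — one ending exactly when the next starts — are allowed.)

Sort by end time and greedily take each interval whose start is ≥ the last chosen end.
By end time: (1,2), (1,3), (3,5), (1,7), (7,9), (8,13), (12,14), (14,16), (11,17).
Pick (1,2); next start ≥ 2 → (3,5); next start ≥ 5 → (7,9); next start ≥ 9 → (12,14); next start ≥ 14 → (14,16).
Selected 5 meetings.

5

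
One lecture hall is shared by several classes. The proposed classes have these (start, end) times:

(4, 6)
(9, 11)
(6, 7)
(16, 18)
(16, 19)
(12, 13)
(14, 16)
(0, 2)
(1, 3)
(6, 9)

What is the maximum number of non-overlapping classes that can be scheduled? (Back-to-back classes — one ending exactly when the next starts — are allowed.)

Sort by end time and greedily take each interval whose start is ≥ the last chosen end.
By end time: (0,2), (1,3), (4,6), (6,7), (6,9), (9,11), (12,13), (14,16), (16,18), (16,19).
Pick (0,2); next start ≥ 2 → (4,6); next start ≥ 6 → (6,7); next start ≥ 7 → (9,11); next start ≥ 11 → (12,13); next start ≥ 13 → (14,16); next start ≥ 16 → (16,18).
Selected 7 classes.

7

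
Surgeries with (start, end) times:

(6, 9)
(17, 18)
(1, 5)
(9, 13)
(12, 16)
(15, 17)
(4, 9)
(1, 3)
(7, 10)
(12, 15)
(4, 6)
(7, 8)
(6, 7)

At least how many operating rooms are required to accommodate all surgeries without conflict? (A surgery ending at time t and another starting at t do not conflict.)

starts: [1, 1, 4, 4, 6, 6, 7, 7, 9, 12, 12, 15, 17]
ends:   [3, 5, 6, 7, 8, 9, 9, 10, 13, 15, 16, 17, 18]
s1→1 s1→2 e3→1 s4→2 s4→3 e5→2 e6→1 s6→2 s6→3 e7→2 s7→3 s7→4  — peak 4.

4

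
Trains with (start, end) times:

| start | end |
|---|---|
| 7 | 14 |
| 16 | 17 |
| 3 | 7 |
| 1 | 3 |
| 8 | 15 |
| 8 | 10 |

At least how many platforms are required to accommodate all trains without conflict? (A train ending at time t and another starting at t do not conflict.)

3

Events (time:±→running): 1:+→1 3:-→0 3:+→1 7:-→0 7:+→1 8:+→2 8:+→3 … peak 3.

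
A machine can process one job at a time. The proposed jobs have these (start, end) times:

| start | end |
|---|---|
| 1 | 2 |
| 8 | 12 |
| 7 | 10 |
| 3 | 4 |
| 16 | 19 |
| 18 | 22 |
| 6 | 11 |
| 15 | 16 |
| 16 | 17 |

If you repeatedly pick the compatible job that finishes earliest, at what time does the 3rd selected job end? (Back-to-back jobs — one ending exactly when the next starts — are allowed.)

10

Greedy by earliest finish: after sorting by end time, pick each interval compatible with the last pick.
By end time: (1,2), (3,4), (7,10), (6,11), (8,12), (15,16), (16,17), (16,19), (18,22).
Pick (1,2); next start ≥ 2 → (3,4); next start ≥ 4 → (7,10); next start ≥ 10 → (15,16); next start ≥ 16 → (16,17); next start ≥ 17 → (18,22).
Selected: (1,2) (3,4) (7,10) (15,16) (16,17) (18,22)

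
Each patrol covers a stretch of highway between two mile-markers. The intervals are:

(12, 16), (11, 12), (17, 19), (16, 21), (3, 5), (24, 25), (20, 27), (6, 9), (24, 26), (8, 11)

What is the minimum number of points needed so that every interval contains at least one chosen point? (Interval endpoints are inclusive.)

Process intervals by earliest right end; each time one isn't hit yet, stab at its right endpoint.
By right end: [3,5]  [6,9]  [8,11]  [11,12]  [12,16]  [17,19]  [16,21]  [24,25]  [24,26]  [20,27]
[3,5] uncovered → point at 5; [6,9] uncovered → point at 9; [11,12] uncovered → point at 12; [17,19] uncovered → point at 19; [24,25] uncovered → point at 25.
Points: 5, 9, 12, 19, 25 (5 total).

5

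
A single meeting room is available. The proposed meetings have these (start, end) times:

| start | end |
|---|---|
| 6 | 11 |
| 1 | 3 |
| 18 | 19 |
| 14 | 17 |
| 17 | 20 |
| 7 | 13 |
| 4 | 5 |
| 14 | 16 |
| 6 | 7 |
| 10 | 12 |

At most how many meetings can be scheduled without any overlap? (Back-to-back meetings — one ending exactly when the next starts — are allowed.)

6

Sort by end time and greedily take each interval whose start is ≥ the last chosen end.
By end time: (1,3), (4,5), (6,7), (6,11), (10,12), (7,13), (14,16), (14,17), (18,19), (17,20).
Pick (1,3); next start ≥ 3 → (4,5); next start ≥ 5 → (6,7); next start ≥ 7 → (10,12); next start ≥ 12 → (14,16); next start ≥ 16 → (18,19).
Selected 6 meetings.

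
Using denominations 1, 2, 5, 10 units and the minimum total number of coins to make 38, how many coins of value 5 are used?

Greedy: take as many of the largest coin as possible, then repeat with the remainder.
38 = 3×10 + 1×5 + 1×2 + 1×1
Count of 5: 1

1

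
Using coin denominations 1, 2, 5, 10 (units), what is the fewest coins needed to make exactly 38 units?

Use the largest denomination that fits, subtract, and repeat.
38 = 3×10 + 1×5 + 1×2 + 1×1
Total coins = 3 + 1 + 1 + 1 = 6

6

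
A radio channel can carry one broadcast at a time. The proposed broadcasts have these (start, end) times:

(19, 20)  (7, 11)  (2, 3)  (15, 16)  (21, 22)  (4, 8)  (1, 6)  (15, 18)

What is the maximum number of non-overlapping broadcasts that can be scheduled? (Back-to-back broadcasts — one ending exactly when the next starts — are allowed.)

Sort by end time and greedily take each interval whose start is ≥ the last chosen end.
Sorted by end: (2,3)  (1,6)  (4,8)  (7,11)  (15,16)  (15,18)  (19,20)  (21,22)
take (2,3); take (4,8); take (15,16); skip (15,18); take (19,20); take (21,22).
Selected 5 broadcasts.

5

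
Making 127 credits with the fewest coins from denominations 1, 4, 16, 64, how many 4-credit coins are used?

127 = 1×64 + 3×16 + 3×4 + 3×1
Count of 4: 3

3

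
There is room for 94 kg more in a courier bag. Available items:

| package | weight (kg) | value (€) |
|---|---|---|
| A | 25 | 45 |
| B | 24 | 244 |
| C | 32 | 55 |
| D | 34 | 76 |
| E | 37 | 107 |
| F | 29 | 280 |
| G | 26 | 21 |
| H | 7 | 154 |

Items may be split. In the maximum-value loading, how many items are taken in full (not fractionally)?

Greedy by value/weight ratio, highest first.
Ratios (sorted): H 22.00, B 10.17, F 9.66, E 2.89, D 2.24, A 1.80, C 1.72, G 0.81
take H (7 @ 154); take B (24 @ 244); take F (29 @ 280); take 34/37 of E → 98.32. Capacity used 94/94.
3 item(s) taken whole; one partial (take 34/37 of E).

3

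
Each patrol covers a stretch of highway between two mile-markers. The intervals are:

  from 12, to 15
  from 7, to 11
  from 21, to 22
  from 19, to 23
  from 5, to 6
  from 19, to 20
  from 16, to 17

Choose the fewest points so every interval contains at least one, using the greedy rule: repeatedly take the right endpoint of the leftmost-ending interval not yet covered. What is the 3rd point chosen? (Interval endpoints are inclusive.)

15

Sorted: [5,6] [7,11] [12,15] [16,17] [19,20] [21,22] [19,23]
{[5,6]} hit by 6; {[7,11]} hit by 11; {[12,15]} hit by 15; {[16,17]} hit by 17; {[19,20]} hit by 20; {[21,22],[19,23]} hit by 22.
Points: 6, 11, 15, 17, 20, 22 (6 total).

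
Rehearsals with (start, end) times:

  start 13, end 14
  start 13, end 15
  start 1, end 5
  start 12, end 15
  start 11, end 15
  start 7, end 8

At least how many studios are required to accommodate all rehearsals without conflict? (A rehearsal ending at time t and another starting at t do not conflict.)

4

The answer is the maximum number of intervals overlapping at any instant.
starts: [1, 7, 11, 12, 13, 13]
ends:   [5, 8, 14, 15, 15, 15]
s1→1 e5→0 s7→1 e8→0 s11→1 s12→2 s13→3 s13→4  — peak 4.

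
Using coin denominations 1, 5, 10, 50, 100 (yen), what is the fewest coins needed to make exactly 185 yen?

6

Use the largest denomination that fits, subtract, and repeat.
185 − 1×100→85 − 1×50→35 − 3×10→5 − 1×5→0
Total coins = 1 + 1 + 3 + 1 = 6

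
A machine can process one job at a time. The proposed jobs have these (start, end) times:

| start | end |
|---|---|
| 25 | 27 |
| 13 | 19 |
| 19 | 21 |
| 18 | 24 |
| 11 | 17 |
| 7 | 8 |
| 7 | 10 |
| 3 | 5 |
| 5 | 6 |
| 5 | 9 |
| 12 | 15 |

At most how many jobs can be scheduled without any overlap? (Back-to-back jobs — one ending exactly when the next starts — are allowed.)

6

By end time: (3,5), (5,6), (7,8), (5,9), (7,10), (12,15), (11,17), (13,19), (19,21), (18,24), (25,27).
Pick (3,5); next start ≥ 5 → (5,6); next start ≥ 6 → (7,8); next start ≥ 8 → (12,15); next start ≥ 15 → (19,21); next start ≥ 21 → (25,27).
Selected 6 jobs.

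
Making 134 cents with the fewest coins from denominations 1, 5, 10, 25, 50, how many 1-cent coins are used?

4

Greedy: take as many of the largest coin as possible, then repeat with the remainder.
134 − 2×50→34 − 1×25→9 − 1×5→4 − 4×1→0
Count of 1: 4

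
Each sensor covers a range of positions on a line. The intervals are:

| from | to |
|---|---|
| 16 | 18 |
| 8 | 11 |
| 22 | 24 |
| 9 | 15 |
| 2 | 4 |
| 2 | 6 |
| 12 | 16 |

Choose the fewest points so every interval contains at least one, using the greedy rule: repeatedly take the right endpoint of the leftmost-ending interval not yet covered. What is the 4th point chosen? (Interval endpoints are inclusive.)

24

Process intervals by earliest right end; each time one isn't hit yet, stab at its right endpoint.
By right end: [2,4]  [2,6]  [8,11]  [9,15]  [12,16]  [16,18]  [22,24]
[2,4] uncovered → point at 4; [8,11] uncovered → point at 11; [12,16] uncovered → point at 16; [22,24] uncovered → point at 24.
Points: 4, 11, 16, 24 (4 total).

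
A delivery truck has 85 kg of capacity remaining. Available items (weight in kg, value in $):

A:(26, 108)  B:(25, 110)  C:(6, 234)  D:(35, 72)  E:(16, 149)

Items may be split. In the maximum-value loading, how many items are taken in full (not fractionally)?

4

Order: C (234/6=39.00) > E (149/16=9.31) > B (110/25=4.40) > A (108/26=4.15) > D (72/35=2.06)
Fill: take C (6 @ 234) → take E (16 @ 149) → take B (25 @ 110) → take A (26 @ 108) → take 12/35 of D → 24.69; 85/85 used.
4 item(s) taken whole; one partial (take 12/35 of D).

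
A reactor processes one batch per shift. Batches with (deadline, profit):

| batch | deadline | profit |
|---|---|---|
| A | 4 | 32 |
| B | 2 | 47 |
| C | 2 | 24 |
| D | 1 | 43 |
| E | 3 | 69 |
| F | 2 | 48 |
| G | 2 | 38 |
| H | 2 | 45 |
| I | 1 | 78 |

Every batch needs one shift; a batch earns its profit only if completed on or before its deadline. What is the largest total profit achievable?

Profit order: I=78 E=69 F=48 B=47 H=45 D=43 G=38 A=32 C=24
Assign: I→slot 1, E→slot 3, F→slot 2, B skipped, H skipped, D skipped, G skipped, A→slot 4, C skipped.
Slots: [1:I] [2:F] [3:E] [4:A]
Profit = 78 + 48 + 69 + 32 = 227

227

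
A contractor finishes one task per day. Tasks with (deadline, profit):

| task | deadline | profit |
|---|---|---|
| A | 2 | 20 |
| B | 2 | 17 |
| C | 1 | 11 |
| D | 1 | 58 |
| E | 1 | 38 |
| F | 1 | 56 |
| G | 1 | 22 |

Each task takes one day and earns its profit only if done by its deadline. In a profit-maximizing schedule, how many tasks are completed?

By profit: D(d1,58), F(d1,56), E(d1,38), G(d1,22), A(d2,20), B(d2,17), C(d1,11)
D→slot 1; F skipped; E skipped; G skipped; A→slot 2; B skipped; C skipped.
2 of 7 scheduled.

2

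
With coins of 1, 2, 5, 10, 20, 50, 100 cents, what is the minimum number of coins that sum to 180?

Greedy: take as many of the largest coin as possible, then repeat with the remainder.
180 = 1×100 + 1×50 + 1×20 + 1×10
Total coins = 1 + 1 + 1 + 1 = 4

4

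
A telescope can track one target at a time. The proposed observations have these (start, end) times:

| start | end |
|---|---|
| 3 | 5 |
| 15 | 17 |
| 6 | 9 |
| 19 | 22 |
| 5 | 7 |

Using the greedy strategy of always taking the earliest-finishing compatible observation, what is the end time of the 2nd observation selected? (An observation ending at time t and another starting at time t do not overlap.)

Sorted by end: (3,5)  (5,7)  (6,9)  (15,17)  (19,22)
take (3,5); take (5,7); skip (6,9); take (15,17); take (19,22).
Selected: (3,5) (5,7) (15,17) (19,22)

7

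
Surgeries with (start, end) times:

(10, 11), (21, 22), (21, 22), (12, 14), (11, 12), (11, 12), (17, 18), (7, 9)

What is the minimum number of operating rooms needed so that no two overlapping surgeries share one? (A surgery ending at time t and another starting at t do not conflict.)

2

starts: [7, 10, 11, 11, 12, 17, 21, 21]
ends:   [9, 11, 12, 12, 14, 18, 22, 22]
s7→1 e9→0 s10→1 e11→0 s11→1 s11→2  — peak 2.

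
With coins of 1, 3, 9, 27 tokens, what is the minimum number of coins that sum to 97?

7

Use the largest denomination that fits, subtract, and repeat.
97 − 3×27→16 − 1×9→7 − 2×3→1 − 1×1→0
Total coins = 3 + 1 + 2 + 1 = 7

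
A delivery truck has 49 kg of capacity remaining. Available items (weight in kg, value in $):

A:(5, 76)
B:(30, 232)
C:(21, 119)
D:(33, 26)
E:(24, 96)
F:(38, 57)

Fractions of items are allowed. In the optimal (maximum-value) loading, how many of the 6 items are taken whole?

Greedy by value/weight ratio, highest first.
Ratios (sorted): A 15.20, B 7.73, C 5.67, E 4.00, F 1.50, D 0.79
take A (5 @ 76); take B (30 @ 232); take 14/21 of C → 79.33. Capacity used 49/49.
2 item(s) taken whole; one partial (take 14/21 of C).

2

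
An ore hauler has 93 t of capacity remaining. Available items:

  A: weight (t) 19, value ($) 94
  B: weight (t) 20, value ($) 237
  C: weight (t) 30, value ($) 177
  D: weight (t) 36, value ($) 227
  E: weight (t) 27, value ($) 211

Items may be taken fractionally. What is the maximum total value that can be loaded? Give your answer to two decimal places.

734.00

Greedy by value/weight ratio, highest first.
Ratios (sorted): B 11.85, E 7.81, D 6.31, C 5.90, A 4.95
take B (20 @ 237); take E (27 @ 211); take D (36 @ 227); take 10/30 of C → 59.00. Capacity used 93/93.
Total value = 734.00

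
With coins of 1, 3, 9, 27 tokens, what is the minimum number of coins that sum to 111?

Greedy: take as many of the largest coin as possible, then repeat with the remainder.
111 − 4×27→3 − 1×3→0
Total coins = 4 + 1 = 5

5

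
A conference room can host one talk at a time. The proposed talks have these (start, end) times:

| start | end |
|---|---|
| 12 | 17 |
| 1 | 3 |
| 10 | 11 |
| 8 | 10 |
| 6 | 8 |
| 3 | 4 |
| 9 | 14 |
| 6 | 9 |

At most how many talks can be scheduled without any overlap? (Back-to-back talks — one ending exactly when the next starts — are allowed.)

Sort by end time and greedily take each interval whose start is ≥ the last chosen end.
Sorted by end: (1,3)  (3,4)  (6,8)  (6,9)  (8,10)  (10,11)  (9,14)  (12,17)
take (1,3); take (3,4); take (6,8); take (8,10); take (10,11); skip (9,14); take (12,17).
Selected 6 talks.

6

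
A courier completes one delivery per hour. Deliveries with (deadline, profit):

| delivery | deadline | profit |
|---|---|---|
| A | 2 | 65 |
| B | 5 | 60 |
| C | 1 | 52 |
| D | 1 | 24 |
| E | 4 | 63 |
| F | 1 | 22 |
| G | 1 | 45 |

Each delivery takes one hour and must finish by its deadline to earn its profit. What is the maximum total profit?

240

Take jobs in profit order; each goes to the latest open slot no later than its deadline.
Profit order: A=65 E=63 B=60 C=52 G=45 D=24 F=22
Assign: A→slot 2, E→slot 4, B→slot 5, C→slot 1, G skipped, D skipped, F skipped.
Slots: [1:C] [2:A] [4:E] [5:B]
Profit = 52 + 65 + 63 + 60 = 240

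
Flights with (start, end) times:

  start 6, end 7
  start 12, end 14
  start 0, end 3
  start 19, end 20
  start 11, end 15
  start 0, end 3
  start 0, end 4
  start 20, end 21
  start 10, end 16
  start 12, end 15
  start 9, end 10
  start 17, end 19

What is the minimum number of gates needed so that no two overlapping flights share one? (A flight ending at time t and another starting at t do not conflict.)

The answer is the maximum number of intervals overlapping at any instant.
Events (time:±→running): 0:+→1 0:+→2 0:+→3 3:-→2 3:-→1 4:-→0 6:+→1 7:-→0 9:+→1 10:-→0 10:+→1 11:+→2 12:+→3 12:+→4 … peak 4.

4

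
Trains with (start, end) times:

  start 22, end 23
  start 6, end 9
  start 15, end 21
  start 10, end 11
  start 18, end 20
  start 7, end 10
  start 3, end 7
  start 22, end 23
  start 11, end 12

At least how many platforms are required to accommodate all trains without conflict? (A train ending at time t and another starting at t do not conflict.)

2

Count concurrent intervals with a sweep; the peak is the room count.
Events (time:±→running): 3:+→1 6:+→2 … peak 2.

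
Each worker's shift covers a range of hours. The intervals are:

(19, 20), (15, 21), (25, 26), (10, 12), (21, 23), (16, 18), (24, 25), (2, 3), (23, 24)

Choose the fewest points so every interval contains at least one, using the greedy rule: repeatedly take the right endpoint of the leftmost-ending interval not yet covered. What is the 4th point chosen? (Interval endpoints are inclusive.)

Sort by right endpoint; whenever an interval is uncovered, place a point at its right end.
Sorted: [2,3] [10,12] [16,18] [19,20] [15,21] [21,23] [23,24] [24,25] [25,26]
{[2,3]} hit by 3; {[10,12]} hit by 12; {[16,18]} hit by 18; {[19,20],[15,21]} hit by 20; {[21,23],[23,24]} hit by 23; {[24,25],[25,26]} hit by 25.
Points: 3, 12, 18, 20, 23, 25 (6 total).

20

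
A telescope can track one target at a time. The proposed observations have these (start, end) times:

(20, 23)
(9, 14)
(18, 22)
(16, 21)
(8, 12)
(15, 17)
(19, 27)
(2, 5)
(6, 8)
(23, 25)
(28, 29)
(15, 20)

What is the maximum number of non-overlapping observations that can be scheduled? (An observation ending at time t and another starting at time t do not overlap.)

Order by finish time; keep every interval that doesn't clash with the previous kept one.
Sorted by end: (2,5)  (6,8)  (8,12)  (9,14)  (15,17)  (15,20)  (16,21)  (18,22)  (20,23)  (23,25)  (19,27)  (28,29)
take (2,5); take (6,8); take (8,12); take (15,17); skip (15,20); skip (16,21); take (18,22); take (23,25); skip (19,27); take (28,29).
Selected 7 observations.

7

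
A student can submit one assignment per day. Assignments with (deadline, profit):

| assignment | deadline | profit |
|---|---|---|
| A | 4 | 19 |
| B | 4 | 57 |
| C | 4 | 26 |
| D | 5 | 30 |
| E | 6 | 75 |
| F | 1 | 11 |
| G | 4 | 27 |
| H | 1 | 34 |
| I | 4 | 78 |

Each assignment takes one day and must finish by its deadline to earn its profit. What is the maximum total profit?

301

Sort by profit descending; place each in the latest free slot ≤ its deadline.
By profit: I(d4,78), E(d6,75), B(d4,57), H(d1,34), D(d5,30), G(d4,27), C(d4,26), A(d4,19), F(d1,11)
I→slot 4; E→slot 6; B→slot 3; H→slot 1; D→slot 5; G→slot 2; C skipped; A skipped; F skipped.
Profit = 34 + 27 + 57 + 78 + 30 + 75 = 301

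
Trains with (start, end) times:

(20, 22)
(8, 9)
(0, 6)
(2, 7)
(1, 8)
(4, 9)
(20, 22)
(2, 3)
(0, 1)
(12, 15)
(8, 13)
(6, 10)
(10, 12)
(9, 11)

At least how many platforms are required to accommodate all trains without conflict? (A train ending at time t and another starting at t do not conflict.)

4

starts: [0, 0, 1, 2, 2, 4, 6, 8, 8, 9, 10, 12, 20, 20]
ends:   [1, 3, 6, 7, 8, 9, 9, 10, 11, 12, 13, 15, 22, 22]
s0→1 s0→2 e1→1 s1→2 s2→3 s2→4  — peak 4.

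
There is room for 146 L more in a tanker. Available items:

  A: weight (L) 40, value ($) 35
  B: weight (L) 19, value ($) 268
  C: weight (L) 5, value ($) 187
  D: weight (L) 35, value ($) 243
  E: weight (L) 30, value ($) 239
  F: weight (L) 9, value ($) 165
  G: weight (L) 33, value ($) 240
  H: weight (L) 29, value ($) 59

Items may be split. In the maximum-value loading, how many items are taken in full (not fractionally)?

Ratios (sorted): C 37.40, F 18.33, B 14.11, E 7.97, G 7.27, D 6.94, H 2.03, A 0.88
take C (5 @ 187); take F (9 @ 165); take B (19 @ 268); take E (30 @ 239); take G (33 @ 240); take D (35 @ 243); take 15/29 of H → 30.52. Capacity used 146/146.
6 item(s) taken whole; one partial (take 15/29 of H).

6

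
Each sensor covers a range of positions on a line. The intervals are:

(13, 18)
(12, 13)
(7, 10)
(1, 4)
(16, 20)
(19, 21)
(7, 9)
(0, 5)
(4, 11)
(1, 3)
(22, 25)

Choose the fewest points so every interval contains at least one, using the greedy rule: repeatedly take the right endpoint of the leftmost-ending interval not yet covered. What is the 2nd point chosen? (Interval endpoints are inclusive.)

9

By right end: [1,3]  [1,4]  [0,5]  [7,9]  [7,10]  [4,11]  [12,13]  [13,18]  [16,20]  [19,21]  [22,25]
[1,3] uncovered → point at 3; [7,9] uncovered → point at 9; [12,13] uncovered → point at 13; [16,20] uncovered → point at 20; [22,25] uncovered → point at 25.
Points: 3, 9, 13, 20, 25 (5 total).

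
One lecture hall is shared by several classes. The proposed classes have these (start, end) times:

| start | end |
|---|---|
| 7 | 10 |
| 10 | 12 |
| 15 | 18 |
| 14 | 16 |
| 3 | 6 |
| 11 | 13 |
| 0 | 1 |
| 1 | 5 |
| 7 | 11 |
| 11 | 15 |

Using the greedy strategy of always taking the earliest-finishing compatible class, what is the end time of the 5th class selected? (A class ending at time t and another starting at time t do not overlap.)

Order by finish time; keep every interval that doesn't clash with the previous kept one.
Sorted by end: (0,1)  (1,5)  (3,6)  (7,10)  (7,11)  (10,12)  (11,13)  (11,15)  (14,16)  (15,18)
take (0,1); take (1,5); take (7,10); skip (7,11); take (10,12); take (14,16).
Selected: (0,1) (1,5) (7,10) (10,12) (14,16)

16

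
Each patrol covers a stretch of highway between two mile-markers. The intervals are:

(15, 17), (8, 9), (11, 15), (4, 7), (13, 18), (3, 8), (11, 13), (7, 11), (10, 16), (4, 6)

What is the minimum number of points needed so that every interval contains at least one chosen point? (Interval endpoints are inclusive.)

4

Sort by right endpoint; whenever an interval is uncovered, place a point at its right end.
Sorted: [4,6] [4,7] [3,8] [8,9] [7,11] [11,13] [11,15] [10,16] [15,17] [13,18]
{[4,6],[4,7],[3,8]} hit by 6; {[8,9],[7,11]} hit by 9; {[11,13],[11,15],[10,16]} hit by 13; {[15,17],[13,18]} hit by 17.
Points: 6, 9, 13, 17 (4 total).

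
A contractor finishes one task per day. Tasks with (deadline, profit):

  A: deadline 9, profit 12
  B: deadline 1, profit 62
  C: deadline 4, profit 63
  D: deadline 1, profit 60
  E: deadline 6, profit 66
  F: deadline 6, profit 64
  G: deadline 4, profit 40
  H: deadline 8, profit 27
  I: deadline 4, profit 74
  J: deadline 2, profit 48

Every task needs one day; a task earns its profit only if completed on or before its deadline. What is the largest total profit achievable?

416

Sort by profit descending; place each in the latest free slot ≤ its deadline.
Profit order: I=74 E=66 F=64 C=63 B=62 D=60 J=48 G=40 H=27 A=12
Assign: I→slot 4, E→slot 6, F→slot 5, C→slot 3, B→slot 1, D skipped, J→slot 2, G skipped, H→slot 8, A→slot 9.
Slots: [1:B] [2:J] [3:C] [4:I] [5:F] [6:E] [8:H] [9:A]
Profit = 62 + 48 + 63 + 74 + 64 + 66 + 27 + 12 = 416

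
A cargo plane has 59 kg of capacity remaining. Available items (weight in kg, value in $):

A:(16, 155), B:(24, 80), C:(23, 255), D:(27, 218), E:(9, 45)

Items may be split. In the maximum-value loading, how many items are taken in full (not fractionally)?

Sort by value per unit weight and fill in that order.
Ratios (sorted): C 11.09, A 9.69, D 8.07, E 5.00, B 3.33
take C (23 @ 255); take A (16 @ 155); take 20/27 of D → 161.48. Capacity used 59/59.
2 item(s) taken whole; one partial (take 20/27 of D).

2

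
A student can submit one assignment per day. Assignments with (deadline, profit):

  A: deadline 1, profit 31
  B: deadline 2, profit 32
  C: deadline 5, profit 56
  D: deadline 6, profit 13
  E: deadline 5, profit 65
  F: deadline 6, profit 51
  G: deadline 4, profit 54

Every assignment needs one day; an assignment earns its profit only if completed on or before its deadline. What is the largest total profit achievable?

289

Profit order: E=65 C=56 G=54 F=51 B=32 A=31 D=13
Assign: E→slot 5, C→slot 4, G→slot 3, F→slot 6, B→slot 2, A→slot 1, D skipped.
Slots: [1:A] [2:B] [3:G] [4:C] [5:E] [6:F]
Profit = 31 + 32 + 54 + 56 + 65 + 51 = 289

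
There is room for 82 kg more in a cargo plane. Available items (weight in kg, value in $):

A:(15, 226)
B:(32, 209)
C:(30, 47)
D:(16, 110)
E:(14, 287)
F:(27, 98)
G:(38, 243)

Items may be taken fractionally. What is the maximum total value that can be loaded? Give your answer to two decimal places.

863.97

Ratios (sorted): E 20.50, A 15.07, D 6.88, B 6.53, G 6.39, F 3.63, C 1.57
take E (14 @ 287); take A (15 @ 226); take D (16 @ 110); take B (32 @ 209); take 5/38 of G → 31.97. Capacity used 82/82.
Total value = 863.97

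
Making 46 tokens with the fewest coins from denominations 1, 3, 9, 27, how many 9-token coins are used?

2

Greedy: take as many of the largest coin as possible, then repeat with the remainder.
46 − 1×27→19 − 2×9→1 − 1×1→0
Count of 9: 2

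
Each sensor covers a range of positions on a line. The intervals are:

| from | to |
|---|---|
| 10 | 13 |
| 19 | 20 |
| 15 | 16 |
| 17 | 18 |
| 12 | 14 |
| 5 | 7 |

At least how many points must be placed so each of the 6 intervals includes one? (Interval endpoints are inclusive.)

5

Sort by right endpoint; whenever an interval is uncovered, place a point at its right end.
Sorted: [5,7] [10,13] [12,14] [15,16] [17,18] [19,20]
{[5,7]} hit by 7; {[10,13],[12,14]} hit by 13; {[15,16]} hit by 16; {[17,18]} hit by 18; {[19,20]} hit by 20.
Points: 7, 13, 16, 18, 20 (5 total).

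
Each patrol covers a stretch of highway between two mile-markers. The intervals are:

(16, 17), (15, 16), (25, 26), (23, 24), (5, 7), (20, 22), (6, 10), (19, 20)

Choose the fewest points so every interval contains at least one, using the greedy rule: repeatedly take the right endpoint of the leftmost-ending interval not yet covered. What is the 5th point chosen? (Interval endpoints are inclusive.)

Process intervals by earliest right end; each time one isn't hit yet, stab at its right endpoint.
By right end: [5,7]  [6,10]  [15,16]  [16,17]  [19,20]  [20,22]  [23,24]  [25,26]
[5,7] uncovered → point at 7; [15,16] uncovered → point at 16; [19,20] uncovered → point at 20; [23,24] uncovered → point at 24; [25,26] uncovered → point at 26.
Points: 7, 16, 20, 24, 26 (5 total).

26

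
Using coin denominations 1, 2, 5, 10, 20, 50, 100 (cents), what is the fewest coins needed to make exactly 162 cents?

4

Use the largest denomination that fits, subtract, and repeat.
162 − 1×100→62 − 1×50→12 − 1×10→2 − 1×2→0
Total coins = 1 + 1 + 1 + 1 = 4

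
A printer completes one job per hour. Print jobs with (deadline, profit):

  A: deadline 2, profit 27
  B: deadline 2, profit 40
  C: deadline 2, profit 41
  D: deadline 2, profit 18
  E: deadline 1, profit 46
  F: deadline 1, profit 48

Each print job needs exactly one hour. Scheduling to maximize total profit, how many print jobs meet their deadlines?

2

Sort by profit descending; place each in the latest free slot ≤ its deadline.
By profit: F(d1,48), E(d1,46), C(d2,41), B(d2,40), A(d2,27), D(d2,18)
F→slot 1; E skipped; C→slot 2; B skipped; A skipped; D skipped.
2 of 6 scheduled.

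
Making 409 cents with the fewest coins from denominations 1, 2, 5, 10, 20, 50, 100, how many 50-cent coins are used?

0

Use the largest denomination that fits, subtract, and repeat.
409 − 4×100→9 − 1×5→4 − 2×2→0
Count of 50: 0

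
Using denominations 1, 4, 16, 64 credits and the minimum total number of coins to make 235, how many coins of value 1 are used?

Greedy: take as many of the largest coin as possible, then repeat with the remainder.
235 − 3×64→43 − 2×16→11 − 2×4→3 − 3×1→0
Count of 1: 3

3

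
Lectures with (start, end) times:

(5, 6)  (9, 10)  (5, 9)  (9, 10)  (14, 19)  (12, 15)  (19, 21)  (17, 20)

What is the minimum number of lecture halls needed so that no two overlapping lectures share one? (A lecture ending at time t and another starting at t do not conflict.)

2

Events (time:±→running): 5:+→1 5:+→2 … peak 2.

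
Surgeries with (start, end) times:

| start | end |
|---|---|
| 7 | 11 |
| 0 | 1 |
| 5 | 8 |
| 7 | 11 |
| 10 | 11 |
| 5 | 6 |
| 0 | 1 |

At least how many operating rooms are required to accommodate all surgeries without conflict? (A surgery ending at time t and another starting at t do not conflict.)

The answer is the maximum number of intervals overlapping at any instant.
starts: [0, 0, 5, 5, 7, 7, 10]
ends:   [1, 1, 6, 8, 11, 11, 11]
s0→1 s0→2 e1→1 e1→0 s5→1 s5→2 e6→1 s7→2 s7→3  — peak 3.

3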